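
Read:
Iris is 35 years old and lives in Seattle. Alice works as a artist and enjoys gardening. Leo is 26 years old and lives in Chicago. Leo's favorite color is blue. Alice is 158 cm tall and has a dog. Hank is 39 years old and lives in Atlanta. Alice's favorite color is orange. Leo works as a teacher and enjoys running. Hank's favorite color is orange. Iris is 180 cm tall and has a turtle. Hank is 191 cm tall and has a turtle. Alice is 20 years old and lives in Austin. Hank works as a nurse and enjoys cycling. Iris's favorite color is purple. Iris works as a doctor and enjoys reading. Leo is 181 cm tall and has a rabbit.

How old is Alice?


Alice is 20 years old

20


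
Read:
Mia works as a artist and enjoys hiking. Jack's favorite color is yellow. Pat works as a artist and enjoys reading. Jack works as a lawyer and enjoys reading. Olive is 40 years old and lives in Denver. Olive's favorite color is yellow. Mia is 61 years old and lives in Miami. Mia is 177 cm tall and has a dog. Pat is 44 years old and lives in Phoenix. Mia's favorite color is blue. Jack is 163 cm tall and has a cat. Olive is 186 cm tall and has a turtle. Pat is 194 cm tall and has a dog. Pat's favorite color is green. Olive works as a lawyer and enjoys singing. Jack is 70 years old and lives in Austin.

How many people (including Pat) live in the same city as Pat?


Pat lives in Phoenix. Count = 1

1


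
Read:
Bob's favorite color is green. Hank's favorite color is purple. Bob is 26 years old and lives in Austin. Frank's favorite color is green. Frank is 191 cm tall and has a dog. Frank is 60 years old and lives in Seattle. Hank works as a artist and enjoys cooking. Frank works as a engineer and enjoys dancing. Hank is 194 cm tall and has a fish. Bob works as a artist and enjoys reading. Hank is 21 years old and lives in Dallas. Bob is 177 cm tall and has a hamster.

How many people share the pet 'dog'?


Count: 1

1


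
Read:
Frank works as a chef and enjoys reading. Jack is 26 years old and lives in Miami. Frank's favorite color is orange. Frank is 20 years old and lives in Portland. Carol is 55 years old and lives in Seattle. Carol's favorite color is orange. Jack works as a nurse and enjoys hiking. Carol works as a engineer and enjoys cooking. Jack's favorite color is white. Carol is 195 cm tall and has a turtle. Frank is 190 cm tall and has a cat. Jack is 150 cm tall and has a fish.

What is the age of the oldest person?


Oldest: Carol at 55

55


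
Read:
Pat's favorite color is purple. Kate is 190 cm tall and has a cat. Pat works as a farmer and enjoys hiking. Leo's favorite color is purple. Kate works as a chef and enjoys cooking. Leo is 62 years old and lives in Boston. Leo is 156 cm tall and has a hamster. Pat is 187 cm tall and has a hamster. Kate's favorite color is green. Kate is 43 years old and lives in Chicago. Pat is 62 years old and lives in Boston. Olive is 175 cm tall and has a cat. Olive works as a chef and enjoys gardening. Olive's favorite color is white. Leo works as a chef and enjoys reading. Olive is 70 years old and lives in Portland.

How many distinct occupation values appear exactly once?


Unique occupation values: 1

1


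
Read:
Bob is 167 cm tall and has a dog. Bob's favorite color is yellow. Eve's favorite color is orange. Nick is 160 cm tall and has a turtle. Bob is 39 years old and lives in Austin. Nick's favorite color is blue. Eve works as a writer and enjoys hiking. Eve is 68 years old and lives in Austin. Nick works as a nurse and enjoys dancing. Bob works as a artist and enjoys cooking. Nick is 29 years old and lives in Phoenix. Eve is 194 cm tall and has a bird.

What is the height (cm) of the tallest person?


Tallest: Eve at 194 cm

194


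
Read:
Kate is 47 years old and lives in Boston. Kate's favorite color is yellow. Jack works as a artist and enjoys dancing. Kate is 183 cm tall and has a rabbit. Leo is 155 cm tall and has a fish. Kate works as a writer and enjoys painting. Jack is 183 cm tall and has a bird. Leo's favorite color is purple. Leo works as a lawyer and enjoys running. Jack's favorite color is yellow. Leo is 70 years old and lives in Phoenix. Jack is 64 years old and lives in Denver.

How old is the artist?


The artist is Jack, age 64

64


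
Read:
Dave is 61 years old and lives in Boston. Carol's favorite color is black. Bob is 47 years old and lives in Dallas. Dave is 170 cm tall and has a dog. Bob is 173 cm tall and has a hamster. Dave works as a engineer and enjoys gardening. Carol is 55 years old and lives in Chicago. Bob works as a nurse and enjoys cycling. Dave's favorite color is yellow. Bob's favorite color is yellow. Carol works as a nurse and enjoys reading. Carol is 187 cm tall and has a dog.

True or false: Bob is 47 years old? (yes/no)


Bob is actually 47. yes

yes


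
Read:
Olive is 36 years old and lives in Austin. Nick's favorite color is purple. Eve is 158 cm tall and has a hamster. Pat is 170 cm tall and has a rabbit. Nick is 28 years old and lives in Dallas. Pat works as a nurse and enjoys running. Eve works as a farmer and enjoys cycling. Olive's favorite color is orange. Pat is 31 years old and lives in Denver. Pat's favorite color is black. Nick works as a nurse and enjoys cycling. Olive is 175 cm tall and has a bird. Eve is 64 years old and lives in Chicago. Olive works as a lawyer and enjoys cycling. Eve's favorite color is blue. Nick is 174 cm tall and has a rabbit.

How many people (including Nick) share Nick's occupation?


Nick is a nurse. Count = 2

2


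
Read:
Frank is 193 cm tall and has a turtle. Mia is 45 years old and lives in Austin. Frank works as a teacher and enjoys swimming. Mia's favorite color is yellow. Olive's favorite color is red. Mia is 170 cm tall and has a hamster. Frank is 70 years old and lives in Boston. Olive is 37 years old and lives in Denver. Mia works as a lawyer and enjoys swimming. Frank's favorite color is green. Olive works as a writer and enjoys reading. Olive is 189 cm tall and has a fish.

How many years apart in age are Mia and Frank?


45 vs 70, diff = 25

25


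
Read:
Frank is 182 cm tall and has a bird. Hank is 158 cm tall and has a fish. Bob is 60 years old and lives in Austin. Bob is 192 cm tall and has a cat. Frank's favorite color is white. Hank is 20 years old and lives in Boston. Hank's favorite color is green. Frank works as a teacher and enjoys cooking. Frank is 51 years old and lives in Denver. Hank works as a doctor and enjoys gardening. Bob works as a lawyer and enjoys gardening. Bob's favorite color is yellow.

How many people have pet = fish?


Count: 1

1


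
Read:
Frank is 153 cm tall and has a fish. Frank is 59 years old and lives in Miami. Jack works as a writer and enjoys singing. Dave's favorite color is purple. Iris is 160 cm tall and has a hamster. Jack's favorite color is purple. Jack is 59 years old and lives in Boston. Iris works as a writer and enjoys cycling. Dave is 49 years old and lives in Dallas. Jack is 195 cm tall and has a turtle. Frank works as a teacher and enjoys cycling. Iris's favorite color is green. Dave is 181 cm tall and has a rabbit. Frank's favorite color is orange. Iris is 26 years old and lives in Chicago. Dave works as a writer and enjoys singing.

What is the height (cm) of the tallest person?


Tallest: Jack at 195 cm

195


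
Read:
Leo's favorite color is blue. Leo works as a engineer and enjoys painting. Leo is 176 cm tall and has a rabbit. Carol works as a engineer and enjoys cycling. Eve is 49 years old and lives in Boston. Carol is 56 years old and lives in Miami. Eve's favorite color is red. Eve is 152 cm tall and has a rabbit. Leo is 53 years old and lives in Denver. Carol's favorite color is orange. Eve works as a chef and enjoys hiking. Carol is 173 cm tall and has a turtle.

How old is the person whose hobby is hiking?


Person with hobby=hiking is Eve, age 49

49


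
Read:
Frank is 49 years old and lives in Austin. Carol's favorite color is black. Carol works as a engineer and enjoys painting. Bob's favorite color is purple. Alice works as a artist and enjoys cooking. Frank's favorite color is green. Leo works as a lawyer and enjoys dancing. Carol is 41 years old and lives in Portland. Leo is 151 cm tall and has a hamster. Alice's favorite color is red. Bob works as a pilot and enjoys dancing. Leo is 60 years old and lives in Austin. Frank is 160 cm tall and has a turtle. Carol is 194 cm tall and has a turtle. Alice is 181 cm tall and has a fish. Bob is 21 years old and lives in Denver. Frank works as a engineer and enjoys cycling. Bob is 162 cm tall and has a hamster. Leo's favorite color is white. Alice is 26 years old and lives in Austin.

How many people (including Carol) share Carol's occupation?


Carol is a engineer. Count = 2

2


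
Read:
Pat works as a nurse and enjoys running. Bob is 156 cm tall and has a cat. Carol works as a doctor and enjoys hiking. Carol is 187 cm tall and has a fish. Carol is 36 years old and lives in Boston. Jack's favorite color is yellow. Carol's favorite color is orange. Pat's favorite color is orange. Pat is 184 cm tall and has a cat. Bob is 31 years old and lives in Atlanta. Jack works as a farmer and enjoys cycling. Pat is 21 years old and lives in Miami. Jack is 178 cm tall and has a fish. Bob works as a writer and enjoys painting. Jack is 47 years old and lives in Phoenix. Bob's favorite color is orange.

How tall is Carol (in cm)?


Carol is 187 cm tall

187


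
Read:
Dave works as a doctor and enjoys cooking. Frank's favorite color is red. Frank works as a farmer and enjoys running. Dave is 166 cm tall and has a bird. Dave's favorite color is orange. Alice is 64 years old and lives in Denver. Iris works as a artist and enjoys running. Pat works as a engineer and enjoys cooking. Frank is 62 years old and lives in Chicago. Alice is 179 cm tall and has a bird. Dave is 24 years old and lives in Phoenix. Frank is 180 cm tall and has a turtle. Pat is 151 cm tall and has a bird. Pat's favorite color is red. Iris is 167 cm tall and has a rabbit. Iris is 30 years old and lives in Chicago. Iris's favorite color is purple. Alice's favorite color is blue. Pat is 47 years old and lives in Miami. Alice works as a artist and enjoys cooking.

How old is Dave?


Dave is 24 years old

24


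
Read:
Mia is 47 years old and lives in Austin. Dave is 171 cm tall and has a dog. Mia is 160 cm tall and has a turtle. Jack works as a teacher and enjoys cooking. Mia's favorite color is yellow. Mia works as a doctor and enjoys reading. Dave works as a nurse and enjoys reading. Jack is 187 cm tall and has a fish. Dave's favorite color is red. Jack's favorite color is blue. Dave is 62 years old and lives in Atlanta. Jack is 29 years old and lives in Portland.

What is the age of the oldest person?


Oldest: Dave at 62

62


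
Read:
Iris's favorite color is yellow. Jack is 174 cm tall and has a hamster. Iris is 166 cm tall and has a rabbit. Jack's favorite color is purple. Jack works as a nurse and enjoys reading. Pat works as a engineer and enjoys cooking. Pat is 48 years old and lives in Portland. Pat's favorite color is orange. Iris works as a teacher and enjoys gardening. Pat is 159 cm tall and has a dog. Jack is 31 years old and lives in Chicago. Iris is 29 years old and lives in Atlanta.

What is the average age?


Sum=108, n=3, avg=36

36


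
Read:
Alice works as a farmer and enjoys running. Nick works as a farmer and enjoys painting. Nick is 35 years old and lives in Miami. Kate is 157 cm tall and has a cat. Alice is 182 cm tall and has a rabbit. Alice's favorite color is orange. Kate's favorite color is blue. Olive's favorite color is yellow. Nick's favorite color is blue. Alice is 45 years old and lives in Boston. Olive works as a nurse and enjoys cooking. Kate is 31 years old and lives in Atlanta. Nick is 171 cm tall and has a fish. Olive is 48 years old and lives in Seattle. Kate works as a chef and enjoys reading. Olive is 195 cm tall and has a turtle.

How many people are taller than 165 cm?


Taller than 165: 3

3


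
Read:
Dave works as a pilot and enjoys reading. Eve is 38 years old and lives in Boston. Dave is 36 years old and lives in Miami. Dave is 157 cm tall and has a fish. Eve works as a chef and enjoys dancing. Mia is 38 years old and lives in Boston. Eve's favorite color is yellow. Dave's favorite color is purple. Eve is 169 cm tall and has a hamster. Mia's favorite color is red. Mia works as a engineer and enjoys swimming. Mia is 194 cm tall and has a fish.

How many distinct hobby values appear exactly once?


Unique hobby values: 3

3


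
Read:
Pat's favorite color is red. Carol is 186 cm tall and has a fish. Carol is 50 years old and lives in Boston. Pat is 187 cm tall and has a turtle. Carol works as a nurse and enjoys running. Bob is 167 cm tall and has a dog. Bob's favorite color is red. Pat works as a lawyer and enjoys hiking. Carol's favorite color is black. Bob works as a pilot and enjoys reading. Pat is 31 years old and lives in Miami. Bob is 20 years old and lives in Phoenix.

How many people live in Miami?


Count in Miami: 1

1


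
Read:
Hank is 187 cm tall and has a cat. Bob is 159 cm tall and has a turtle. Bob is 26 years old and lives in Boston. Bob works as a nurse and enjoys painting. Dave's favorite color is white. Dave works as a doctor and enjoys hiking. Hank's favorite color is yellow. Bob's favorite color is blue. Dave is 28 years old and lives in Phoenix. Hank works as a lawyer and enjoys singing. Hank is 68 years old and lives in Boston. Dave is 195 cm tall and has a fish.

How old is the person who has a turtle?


Person with turtle is Bob, age 26

26


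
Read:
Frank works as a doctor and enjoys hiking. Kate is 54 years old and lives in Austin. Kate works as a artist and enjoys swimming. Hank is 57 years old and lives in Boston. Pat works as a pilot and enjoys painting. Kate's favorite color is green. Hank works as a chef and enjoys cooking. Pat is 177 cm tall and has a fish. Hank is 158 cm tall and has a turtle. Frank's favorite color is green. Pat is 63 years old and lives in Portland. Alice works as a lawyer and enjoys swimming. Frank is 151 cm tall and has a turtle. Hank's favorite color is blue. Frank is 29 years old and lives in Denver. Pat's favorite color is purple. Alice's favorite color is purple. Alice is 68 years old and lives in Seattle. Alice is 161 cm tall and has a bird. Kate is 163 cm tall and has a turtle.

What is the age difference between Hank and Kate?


|57 - 54| = 3

3


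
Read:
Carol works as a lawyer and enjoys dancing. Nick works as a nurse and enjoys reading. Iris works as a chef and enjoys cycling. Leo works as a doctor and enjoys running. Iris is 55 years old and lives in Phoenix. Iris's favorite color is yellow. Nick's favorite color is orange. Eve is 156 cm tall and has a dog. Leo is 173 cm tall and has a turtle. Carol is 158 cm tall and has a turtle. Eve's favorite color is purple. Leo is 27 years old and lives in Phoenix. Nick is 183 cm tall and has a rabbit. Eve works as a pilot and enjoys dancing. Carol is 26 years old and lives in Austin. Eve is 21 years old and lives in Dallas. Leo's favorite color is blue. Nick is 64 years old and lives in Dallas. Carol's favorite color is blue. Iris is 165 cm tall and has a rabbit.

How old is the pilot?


The pilot is Eve, age 21

21


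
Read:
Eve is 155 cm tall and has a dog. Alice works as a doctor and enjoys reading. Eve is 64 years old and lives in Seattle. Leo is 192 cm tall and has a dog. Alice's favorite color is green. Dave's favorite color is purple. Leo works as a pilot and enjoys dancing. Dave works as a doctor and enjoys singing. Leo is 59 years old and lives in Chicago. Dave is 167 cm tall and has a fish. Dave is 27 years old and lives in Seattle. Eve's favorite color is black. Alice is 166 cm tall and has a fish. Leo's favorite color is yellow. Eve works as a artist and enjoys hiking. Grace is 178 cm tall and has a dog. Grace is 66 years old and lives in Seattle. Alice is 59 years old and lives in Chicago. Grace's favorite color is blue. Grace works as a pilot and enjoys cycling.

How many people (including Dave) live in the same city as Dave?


Dave lives in Seattle. Count = 3

3


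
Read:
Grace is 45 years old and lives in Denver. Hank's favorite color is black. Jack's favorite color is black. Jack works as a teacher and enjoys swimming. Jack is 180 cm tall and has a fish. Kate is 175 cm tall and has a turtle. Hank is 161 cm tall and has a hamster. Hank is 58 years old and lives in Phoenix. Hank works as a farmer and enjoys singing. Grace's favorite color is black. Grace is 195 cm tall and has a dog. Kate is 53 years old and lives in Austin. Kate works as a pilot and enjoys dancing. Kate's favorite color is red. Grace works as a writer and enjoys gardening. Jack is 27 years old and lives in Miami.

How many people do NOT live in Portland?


Not in Portland: 4

4


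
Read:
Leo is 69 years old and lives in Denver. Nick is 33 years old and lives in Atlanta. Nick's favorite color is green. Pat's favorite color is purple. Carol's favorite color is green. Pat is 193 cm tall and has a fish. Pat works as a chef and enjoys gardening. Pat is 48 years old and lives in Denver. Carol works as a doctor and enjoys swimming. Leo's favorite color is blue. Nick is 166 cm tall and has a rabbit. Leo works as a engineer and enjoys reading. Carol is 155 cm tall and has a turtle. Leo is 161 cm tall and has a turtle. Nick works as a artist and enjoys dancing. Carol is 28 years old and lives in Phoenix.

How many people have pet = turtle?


Count: 2

2


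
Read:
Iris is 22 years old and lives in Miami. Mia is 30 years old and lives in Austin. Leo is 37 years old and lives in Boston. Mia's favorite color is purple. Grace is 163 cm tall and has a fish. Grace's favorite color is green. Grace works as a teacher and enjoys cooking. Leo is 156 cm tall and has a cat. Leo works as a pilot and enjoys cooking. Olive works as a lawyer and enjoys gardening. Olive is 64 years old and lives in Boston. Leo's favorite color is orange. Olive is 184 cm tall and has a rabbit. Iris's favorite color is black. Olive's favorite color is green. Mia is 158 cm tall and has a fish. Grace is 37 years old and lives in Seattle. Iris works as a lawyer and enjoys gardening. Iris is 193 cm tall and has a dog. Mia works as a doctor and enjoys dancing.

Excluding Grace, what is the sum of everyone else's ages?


Sum (excluding Grace): 153

153


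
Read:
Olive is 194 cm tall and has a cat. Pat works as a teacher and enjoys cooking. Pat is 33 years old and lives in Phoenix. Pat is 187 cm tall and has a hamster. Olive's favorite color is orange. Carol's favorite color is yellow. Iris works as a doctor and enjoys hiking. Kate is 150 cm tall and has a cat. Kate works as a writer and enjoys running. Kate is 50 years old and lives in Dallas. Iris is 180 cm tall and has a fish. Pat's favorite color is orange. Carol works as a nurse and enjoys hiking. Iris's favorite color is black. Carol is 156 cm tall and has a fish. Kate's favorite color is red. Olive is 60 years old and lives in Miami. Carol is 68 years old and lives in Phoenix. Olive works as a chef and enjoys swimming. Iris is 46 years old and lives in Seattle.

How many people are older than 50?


Filter: 2

2


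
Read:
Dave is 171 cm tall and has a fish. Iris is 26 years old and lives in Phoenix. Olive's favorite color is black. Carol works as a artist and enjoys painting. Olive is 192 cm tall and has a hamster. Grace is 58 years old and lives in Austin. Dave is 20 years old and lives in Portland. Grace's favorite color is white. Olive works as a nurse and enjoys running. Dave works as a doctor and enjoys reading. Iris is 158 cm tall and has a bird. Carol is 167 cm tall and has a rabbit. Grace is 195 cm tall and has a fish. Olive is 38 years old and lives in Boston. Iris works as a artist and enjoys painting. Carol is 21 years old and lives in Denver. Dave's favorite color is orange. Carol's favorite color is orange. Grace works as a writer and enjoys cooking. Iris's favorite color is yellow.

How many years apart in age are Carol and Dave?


21 vs 20, diff = 1

1


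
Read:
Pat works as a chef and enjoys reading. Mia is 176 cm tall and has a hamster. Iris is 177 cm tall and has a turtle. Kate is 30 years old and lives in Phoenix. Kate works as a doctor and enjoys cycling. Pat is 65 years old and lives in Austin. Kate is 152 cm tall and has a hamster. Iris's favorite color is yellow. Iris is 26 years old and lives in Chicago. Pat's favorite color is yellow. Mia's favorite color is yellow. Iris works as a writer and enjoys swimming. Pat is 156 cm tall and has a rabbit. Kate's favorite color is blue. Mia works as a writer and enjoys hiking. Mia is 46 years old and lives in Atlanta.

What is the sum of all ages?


26+46+30+65 = 167

167


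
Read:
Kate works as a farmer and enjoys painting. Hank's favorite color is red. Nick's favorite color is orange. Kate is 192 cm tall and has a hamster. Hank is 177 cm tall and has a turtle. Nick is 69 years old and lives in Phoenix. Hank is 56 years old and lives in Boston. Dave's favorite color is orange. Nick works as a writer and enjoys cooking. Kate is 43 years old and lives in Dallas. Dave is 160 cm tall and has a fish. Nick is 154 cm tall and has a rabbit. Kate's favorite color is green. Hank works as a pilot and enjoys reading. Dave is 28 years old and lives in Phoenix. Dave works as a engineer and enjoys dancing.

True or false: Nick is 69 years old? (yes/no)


Nick is actually 69. yes

yes


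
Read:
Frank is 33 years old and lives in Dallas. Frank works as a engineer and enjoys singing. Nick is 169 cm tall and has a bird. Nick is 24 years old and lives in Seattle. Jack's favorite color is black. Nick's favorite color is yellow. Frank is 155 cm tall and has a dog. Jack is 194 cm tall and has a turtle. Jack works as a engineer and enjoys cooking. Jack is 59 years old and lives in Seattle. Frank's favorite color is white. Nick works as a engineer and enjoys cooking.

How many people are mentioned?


People: Jack, Frank, Nick. Count = 3

3


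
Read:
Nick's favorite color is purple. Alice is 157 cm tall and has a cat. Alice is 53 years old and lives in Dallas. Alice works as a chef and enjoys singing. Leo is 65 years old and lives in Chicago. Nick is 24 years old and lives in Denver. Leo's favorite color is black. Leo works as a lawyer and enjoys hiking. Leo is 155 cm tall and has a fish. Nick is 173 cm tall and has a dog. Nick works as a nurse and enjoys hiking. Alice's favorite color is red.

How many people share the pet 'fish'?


Count: 1

1


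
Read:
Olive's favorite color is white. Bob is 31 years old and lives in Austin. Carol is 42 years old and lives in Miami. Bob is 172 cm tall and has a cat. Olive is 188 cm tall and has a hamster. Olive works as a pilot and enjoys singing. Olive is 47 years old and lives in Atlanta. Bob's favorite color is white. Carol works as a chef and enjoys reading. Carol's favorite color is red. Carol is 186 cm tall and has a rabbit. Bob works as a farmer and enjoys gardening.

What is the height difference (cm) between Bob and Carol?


|172 - 186| = 14

14


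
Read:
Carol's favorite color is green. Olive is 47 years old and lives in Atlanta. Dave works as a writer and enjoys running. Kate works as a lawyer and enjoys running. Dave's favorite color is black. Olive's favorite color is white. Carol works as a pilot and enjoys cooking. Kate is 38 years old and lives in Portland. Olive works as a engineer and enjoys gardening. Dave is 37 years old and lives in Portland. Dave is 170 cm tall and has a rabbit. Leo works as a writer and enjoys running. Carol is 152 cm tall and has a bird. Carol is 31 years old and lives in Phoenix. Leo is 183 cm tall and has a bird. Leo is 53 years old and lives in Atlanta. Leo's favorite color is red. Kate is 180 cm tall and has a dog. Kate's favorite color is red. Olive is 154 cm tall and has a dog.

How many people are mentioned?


People: Leo, Olive, Kate, Dave, Carol. Count = 5

5


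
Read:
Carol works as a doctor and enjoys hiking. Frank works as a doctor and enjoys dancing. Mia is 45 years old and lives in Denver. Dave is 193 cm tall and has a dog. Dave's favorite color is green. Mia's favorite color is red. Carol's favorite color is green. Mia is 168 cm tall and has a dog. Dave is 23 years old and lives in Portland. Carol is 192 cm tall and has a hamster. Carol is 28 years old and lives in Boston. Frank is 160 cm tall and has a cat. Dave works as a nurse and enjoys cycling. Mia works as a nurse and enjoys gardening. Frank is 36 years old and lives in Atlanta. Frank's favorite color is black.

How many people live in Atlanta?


Count in Atlanta: 1

1


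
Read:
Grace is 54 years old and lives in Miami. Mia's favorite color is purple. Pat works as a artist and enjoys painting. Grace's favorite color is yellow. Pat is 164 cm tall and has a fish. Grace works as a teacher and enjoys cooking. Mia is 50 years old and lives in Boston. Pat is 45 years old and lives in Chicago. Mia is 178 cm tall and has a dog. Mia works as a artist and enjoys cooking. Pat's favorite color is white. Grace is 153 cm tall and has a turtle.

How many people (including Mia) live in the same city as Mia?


Mia lives in Boston. Count = 1

1


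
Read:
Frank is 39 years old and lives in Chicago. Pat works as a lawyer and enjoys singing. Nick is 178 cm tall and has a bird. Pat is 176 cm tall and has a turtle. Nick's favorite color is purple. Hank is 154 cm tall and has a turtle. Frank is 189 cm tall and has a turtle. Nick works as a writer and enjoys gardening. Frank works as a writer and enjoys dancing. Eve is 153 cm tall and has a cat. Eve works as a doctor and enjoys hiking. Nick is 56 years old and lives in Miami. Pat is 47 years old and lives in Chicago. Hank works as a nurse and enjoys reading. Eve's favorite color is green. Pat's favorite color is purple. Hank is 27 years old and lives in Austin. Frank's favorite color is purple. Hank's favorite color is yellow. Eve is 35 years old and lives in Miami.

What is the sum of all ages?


35+39+27+56+47 = 204

204


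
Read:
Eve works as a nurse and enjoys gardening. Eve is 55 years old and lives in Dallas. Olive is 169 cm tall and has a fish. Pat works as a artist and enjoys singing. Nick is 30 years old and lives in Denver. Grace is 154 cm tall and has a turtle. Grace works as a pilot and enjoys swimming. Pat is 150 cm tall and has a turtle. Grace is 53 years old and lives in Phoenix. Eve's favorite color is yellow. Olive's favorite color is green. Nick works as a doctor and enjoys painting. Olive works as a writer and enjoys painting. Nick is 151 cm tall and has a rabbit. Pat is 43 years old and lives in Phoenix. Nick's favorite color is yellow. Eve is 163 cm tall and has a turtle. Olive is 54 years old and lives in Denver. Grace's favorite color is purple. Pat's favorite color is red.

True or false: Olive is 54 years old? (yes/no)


Olive is actually 54. yes

yes


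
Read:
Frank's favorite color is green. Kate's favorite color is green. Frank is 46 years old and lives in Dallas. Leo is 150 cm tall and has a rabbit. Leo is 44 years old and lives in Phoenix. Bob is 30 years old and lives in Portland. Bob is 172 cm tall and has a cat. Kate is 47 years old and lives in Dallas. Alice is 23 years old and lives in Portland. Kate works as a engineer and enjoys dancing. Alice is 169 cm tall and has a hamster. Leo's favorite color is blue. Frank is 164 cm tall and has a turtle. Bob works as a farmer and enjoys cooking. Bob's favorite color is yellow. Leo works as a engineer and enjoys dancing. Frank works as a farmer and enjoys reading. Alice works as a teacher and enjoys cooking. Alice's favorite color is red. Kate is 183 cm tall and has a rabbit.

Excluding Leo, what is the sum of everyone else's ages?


Sum (excluding Leo): 146

146


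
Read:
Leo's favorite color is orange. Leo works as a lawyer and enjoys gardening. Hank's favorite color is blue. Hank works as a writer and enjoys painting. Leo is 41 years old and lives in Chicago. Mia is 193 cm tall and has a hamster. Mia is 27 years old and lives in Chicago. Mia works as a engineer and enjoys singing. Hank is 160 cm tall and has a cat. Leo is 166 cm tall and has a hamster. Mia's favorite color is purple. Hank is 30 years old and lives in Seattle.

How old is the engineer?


The engineer is Mia, age 27

27


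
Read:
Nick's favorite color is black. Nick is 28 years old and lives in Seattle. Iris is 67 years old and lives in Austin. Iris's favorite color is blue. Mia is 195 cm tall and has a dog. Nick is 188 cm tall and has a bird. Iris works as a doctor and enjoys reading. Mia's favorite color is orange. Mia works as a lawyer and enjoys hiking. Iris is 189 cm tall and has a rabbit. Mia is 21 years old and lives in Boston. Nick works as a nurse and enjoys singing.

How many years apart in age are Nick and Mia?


28 vs 21, diff = 7

7


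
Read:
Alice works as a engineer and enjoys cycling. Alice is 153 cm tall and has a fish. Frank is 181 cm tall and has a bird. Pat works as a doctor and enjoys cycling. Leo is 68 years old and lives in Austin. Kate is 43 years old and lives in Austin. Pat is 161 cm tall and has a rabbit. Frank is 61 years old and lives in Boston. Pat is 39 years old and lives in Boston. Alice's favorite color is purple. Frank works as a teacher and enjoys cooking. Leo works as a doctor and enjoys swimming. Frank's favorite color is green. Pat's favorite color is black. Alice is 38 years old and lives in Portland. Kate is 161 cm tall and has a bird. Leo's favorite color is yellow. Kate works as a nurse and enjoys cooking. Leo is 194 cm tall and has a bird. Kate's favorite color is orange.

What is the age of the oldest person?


Oldest: Leo at 68

68


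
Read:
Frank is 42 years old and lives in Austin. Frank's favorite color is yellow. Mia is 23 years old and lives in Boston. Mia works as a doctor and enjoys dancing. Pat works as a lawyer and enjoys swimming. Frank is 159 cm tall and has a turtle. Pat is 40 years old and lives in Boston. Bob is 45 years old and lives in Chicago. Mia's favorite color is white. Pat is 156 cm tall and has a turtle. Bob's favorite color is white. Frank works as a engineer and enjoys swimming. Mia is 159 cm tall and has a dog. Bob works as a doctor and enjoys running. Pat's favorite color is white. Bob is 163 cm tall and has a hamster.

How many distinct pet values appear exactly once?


Unique pet values: 2

2


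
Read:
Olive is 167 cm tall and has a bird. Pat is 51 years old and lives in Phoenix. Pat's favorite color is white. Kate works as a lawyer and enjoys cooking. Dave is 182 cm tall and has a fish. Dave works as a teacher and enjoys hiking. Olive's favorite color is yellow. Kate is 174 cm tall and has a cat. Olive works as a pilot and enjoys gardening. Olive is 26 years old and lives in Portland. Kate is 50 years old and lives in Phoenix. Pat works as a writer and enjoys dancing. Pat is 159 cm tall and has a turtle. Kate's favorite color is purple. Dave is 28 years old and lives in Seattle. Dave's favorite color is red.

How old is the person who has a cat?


Person with cat is Kate, age 50

50


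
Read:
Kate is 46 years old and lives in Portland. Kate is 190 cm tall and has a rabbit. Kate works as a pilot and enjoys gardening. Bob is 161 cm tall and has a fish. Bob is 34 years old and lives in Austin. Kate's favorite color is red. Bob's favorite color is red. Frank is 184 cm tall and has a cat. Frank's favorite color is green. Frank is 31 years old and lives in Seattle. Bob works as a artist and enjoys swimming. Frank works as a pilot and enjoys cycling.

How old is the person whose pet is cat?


Person with pet=cat is Frank, age 31

31


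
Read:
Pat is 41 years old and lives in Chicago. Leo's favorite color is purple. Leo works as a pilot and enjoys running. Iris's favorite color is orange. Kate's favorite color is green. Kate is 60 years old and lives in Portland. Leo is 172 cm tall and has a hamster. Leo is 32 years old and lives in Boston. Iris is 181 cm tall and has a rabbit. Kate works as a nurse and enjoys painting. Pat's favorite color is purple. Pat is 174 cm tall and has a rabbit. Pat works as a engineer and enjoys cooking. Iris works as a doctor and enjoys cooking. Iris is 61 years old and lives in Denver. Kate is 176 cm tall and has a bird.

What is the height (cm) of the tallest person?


Tallest: Iris at 181 cm

181


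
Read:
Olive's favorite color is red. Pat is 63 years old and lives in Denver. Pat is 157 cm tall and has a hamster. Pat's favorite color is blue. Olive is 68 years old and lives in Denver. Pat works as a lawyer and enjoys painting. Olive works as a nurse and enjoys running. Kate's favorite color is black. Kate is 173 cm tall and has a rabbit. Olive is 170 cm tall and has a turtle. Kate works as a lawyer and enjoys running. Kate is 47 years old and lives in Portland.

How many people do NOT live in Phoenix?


Not in Phoenix: 3

3


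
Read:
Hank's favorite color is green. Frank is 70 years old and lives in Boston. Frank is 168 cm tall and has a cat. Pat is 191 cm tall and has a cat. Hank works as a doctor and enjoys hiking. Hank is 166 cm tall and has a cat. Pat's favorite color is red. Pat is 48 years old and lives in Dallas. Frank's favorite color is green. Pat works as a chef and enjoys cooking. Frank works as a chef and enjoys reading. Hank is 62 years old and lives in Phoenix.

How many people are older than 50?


Filter: 2

2


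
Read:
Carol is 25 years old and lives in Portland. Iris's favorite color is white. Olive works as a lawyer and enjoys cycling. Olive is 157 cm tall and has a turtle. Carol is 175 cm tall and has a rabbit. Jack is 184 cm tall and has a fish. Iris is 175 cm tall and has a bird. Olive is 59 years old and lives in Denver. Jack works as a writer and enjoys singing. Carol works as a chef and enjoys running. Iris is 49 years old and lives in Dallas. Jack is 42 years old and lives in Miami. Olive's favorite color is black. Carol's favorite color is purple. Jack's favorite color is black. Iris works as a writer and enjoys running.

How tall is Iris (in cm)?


Iris is 175 cm tall

175


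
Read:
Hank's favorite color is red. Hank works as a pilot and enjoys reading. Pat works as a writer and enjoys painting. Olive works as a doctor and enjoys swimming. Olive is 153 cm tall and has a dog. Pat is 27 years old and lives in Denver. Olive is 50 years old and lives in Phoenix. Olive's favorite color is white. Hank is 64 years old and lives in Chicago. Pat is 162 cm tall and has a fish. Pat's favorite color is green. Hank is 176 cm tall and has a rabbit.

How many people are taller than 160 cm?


Taller than 160: 2

2


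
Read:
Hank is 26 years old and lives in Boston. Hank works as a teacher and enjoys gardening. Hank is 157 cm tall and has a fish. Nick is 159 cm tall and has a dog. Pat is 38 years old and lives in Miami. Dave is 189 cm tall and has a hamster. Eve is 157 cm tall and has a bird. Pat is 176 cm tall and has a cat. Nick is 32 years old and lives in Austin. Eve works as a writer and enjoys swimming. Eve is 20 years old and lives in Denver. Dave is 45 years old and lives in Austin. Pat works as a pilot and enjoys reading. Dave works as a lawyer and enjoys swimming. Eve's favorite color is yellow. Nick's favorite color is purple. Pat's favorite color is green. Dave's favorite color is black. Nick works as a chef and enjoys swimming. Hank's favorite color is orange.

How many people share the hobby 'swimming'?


Count: 3

3


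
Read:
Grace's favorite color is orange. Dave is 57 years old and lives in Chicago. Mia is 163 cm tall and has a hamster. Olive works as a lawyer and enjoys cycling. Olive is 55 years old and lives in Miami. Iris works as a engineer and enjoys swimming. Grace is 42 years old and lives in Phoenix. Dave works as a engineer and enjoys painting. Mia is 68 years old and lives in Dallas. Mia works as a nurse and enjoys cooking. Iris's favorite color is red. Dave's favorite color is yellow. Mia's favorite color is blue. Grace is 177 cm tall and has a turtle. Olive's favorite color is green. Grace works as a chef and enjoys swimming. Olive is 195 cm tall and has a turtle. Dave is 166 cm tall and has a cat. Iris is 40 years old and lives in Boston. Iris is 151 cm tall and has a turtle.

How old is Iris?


Iris is 40 years old

40


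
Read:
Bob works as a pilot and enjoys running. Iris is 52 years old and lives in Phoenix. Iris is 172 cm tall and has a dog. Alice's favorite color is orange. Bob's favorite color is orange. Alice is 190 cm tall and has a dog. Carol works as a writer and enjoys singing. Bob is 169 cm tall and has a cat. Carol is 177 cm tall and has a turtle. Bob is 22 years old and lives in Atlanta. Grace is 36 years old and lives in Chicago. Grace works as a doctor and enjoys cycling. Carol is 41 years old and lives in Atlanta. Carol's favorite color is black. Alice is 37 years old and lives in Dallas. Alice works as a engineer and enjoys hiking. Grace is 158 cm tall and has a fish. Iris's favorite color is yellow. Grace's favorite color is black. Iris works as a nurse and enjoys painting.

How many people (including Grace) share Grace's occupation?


Grace is a doctor. Count = 1

1


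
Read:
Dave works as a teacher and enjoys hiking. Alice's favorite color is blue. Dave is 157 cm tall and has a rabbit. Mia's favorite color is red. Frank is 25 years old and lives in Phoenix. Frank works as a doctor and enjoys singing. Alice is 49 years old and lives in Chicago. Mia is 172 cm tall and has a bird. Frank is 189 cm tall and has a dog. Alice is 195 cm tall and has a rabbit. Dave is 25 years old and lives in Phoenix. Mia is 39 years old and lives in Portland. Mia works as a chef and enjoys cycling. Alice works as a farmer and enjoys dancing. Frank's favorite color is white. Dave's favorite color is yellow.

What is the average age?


Sum=138, n=4, avg=34.5

34.5


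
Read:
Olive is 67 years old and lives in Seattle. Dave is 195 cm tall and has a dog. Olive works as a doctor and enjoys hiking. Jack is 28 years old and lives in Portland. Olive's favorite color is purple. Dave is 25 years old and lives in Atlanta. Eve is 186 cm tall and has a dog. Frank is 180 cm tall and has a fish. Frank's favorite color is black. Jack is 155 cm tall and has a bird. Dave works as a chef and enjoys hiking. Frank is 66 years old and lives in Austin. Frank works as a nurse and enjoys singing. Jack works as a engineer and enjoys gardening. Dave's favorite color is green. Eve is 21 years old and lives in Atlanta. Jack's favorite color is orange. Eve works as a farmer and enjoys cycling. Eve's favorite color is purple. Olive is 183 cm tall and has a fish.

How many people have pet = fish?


Count: 2

2


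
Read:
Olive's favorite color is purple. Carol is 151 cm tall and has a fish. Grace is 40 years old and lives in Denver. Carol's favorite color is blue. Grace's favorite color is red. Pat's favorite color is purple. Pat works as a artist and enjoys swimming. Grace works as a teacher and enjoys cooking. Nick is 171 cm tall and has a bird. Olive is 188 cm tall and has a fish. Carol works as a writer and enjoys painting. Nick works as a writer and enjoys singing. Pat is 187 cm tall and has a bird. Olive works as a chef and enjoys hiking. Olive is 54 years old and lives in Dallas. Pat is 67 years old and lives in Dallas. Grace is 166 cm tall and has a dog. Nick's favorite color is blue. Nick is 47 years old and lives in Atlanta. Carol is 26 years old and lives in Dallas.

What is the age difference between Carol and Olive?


|26 - 54| = 28

28


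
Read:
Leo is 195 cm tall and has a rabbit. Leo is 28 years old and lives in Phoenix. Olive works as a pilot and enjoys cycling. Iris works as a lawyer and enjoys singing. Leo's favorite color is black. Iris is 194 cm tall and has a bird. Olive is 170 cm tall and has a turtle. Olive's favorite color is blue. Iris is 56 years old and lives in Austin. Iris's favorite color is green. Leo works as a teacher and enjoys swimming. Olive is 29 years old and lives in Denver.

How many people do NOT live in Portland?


Not in Portland: 3

3
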